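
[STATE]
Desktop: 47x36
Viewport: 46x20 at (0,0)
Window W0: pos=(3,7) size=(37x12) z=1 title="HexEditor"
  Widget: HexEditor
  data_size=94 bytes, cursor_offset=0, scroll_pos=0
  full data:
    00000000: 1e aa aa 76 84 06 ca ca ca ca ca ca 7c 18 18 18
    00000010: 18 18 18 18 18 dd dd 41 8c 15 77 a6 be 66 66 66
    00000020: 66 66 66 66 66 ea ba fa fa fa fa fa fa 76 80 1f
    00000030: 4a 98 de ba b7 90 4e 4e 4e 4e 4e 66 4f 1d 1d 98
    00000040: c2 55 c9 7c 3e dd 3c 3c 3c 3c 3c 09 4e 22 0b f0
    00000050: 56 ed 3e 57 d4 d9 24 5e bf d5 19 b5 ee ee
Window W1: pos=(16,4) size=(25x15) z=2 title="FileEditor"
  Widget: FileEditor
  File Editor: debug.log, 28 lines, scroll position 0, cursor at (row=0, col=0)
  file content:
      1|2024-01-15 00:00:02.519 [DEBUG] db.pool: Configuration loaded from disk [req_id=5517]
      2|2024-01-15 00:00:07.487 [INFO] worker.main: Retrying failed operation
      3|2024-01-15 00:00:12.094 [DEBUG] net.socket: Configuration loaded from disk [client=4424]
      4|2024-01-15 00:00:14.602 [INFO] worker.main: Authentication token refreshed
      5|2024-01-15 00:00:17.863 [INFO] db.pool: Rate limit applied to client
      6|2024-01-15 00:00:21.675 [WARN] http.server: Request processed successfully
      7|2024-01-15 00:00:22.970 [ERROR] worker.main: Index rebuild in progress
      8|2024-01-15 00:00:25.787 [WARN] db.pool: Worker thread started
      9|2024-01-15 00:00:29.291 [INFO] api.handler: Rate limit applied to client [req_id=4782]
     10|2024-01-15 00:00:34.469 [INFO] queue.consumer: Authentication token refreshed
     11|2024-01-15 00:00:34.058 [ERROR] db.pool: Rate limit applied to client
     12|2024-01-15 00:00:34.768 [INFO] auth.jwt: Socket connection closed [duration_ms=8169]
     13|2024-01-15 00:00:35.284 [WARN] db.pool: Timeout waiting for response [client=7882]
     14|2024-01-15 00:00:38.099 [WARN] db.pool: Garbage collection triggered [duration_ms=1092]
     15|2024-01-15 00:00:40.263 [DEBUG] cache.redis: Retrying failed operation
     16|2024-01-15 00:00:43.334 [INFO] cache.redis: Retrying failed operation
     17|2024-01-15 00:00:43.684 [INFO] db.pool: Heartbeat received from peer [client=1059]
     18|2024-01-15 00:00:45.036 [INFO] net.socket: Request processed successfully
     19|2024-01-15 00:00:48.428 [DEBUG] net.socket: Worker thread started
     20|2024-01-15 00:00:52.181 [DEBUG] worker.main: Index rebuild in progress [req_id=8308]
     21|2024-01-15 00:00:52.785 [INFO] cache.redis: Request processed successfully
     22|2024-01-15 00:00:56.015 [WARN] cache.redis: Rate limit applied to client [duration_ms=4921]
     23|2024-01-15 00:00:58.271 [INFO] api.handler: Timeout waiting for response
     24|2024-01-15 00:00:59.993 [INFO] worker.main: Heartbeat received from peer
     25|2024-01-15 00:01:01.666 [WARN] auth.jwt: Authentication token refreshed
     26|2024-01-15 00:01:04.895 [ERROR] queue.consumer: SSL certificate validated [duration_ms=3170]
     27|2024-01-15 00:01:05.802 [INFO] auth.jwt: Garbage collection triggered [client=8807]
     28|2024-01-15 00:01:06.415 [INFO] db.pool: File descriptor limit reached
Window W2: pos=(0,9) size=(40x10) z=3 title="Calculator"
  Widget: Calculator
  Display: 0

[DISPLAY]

                                              
                                              
                                              
                                              
                ┏━━━━━━━━━━━━━━━━━━━━━━━┓     
                ┃ FileEditor            ┃     
                ┠───────────────────────┨     
   ┏━━━━━━━━━━━━┃█024-01-15 00:00:02.51▲┃     
   ┃ HexEditor  ┃2024-01-15 00:00:07.48█┃     
┏━━━━━━━━━━━━━━━━━━━━━━━━━━━━━━━━━━━━━━┓┃     
┃ Calculator                           ┃┃     
┠──────────────────────────────────────┨┃     
┃                                     0┃┃     
┃┌───┬───┬───┬───┐                     ┃┃     
┃│ 7 │ 8 │ 9 │ ÷ │                     ┃┃     
┃├───┼───┼───┼───┤                     ┃┃     
┃│ 4 │ 5 │ 6 │ × │                     ┃┃     
┃└───┴───┴───┴───┘                     ┃┃     
┗━━━━━━━━━━━━━━━━━━━━━━━━━━━━━━━━━━━━━━┛┛     
                                              


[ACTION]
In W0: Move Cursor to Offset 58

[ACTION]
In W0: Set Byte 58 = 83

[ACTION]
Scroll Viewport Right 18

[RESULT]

                                              
                                              
                                              
                                              
               ┏━━━━━━━━━━━━━━━━━━━━━━━┓      
               ┃ FileEditor            ┃      
               ┠───────────────────────┨      
  ┏━━━━━━━━━━━━┃█024-01-15 00:00:02.51▲┃      
  ┃ HexEditor  ┃2024-01-15 00:00:07.48█┃      
━━━━━━━━━━━━━━━━━━━━━━━━━━━━━━━━━━━━━━┓┃      
 Calculator                           ┃┃      
──────────────────────────────────────┨┃      
                                     0┃┃      
┌───┬───┬───┬───┐                     ┃┃      
│ 7 │ 8 │ 9 │ ÷ │                     ┃┃      
├───┼───┼───┼───┤                     ┃┃      
│ 4 │ 5 │ 6 │ × │                     ┃┃      
└───┴───┴───┴───┘                     ┃┃      
━━━━━━━━━━━━━━━━━━━━━━━━━━━━━━━━━━━━━━┛┛      
                                              


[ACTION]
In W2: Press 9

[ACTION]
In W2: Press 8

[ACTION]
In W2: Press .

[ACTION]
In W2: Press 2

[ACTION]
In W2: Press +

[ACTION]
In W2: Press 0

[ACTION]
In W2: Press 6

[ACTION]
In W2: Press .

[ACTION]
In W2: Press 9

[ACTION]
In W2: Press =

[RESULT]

                                              
                                              
                                              
                                              
               ┏━━━━━━━━━━━━━━━━━━━━━━━┓      
               ┃ FileEditor            ┃      
               ┠───────────────────────┨      
  ┏━━━━━━━━━━━━┃█024-01-15 00:00:02.51▲┃      
  ┃ HexEditor  ┃2024-01-15 00:00:07.48█┃      
━━━━━━━━━━━━━━━━━━━━━━━━━━━━━━━━━━━━━━┓┃      
 Calculator                           ┃┃      
──────────────────────────────────────┨┃      
                                 105.1┃┃      
┌───┬───┬───┬───┐                     ┃┃      
│ 7 │ 8 │ 9 │ ÷ │                     ┃┃      
├───┼───┼───┼───┤                     ┃┃      
│ 4 │ 5 │ 6 │ × │                     ┃┃      
└───┴───┴───┴───┘                     ┃┃      
━━━━━━━━━━━━━━━━━━━━━━━━━━━━━━━━━━━━━━┛┛      
                                              


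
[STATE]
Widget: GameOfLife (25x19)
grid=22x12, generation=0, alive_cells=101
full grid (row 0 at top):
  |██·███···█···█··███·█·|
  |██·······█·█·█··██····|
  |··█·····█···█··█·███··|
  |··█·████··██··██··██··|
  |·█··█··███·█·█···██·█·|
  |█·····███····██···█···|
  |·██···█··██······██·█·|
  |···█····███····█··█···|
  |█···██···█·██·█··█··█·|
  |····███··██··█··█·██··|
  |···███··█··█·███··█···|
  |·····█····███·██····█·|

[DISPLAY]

Gen: 0                   
██·███···█···█··███·█·   
██·······█·█·█··██····   
··█·····█···█··█·███··   
··█·████··██··██··██··   
·█··█··███·█·█···██·█·   
█·····███····██···█···   
·██···█··██······██·█·   
···█····███····█··█···   
█···██···█·██·█··█··█·   
····███··██··█··█·██··   
···███··█··█·███··█···   
·····█····███·██····█·   
                         
                         
                         
                         
                         
                         


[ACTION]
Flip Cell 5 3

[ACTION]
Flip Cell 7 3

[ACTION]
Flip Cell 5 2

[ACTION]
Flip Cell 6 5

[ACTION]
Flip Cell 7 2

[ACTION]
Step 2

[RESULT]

Gen: 2                   
███·█·····██·███······   
█·····█···█····██·····   
················█·····   
·█·········█···█······   
██·········█···██·····   
···██·····███··████···   
··█···██······██·██···   
··█···█····██·····█···   
··█·█·█·██··███····█··   
···███·█····███····█··   
·········███···██·██··   
···········█····██····   
                         
                         
                         
                         
                         
                         


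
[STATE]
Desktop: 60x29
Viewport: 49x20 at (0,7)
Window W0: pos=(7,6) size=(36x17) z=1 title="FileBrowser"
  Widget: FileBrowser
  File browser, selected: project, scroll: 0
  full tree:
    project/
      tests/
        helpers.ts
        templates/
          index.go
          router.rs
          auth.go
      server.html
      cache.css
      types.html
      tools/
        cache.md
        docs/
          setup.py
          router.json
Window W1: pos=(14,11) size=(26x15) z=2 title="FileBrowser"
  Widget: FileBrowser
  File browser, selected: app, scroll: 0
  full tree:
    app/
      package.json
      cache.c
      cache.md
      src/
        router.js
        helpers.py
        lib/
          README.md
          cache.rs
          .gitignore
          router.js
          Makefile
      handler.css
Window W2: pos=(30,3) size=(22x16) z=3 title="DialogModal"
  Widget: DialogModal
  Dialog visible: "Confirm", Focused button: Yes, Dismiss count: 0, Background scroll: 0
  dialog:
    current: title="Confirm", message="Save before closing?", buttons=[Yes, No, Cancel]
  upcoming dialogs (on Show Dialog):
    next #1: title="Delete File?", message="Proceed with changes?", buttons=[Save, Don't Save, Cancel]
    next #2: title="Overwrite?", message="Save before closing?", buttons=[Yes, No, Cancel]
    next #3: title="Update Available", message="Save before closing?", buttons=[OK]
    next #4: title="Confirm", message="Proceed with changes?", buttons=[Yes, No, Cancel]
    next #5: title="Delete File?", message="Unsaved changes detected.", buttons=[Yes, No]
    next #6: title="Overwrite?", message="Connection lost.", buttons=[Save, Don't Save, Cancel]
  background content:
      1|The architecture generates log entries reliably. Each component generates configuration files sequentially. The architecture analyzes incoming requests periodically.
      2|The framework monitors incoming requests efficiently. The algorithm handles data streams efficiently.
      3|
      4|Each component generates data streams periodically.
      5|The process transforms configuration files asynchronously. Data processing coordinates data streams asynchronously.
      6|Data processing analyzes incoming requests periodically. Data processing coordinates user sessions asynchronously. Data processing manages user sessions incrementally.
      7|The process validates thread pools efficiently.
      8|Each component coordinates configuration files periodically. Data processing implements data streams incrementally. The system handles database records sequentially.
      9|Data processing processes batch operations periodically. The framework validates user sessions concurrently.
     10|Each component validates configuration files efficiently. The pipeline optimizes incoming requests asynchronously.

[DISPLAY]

       ┃ FileBrowser          ┃The framework moni
       ┠──────────────────────┃                  
       ┃> [-] project/        ┃Ea┌──────────────┐
       ┃    [+] tests/        ┃Th│   Confirm    │
       ┃    se┏━━━━━━━━━━━━━━━┃Da│Save before cl│
       ┃    ca┃ FileBrowser   ┃Th│[Yes]  No   Ca│
       ┃    ty┠───────────────┃Ea└──────────────┘
       ┃    [+┃> [-] app/     ┃Data processing pr
       ┃      ┃    package.jso┃Each component val
       ┃      ┃    cache.c    ┃                  
       ┃      ┃    cache.md   ┃                  
       ┃      ┃    [+] src/   ┗━━━━━━━━━━━━━━━━━━
       ┃      ┃    handler.css         ┃  ┃      
       ┃      ┃                        ┃  ┃      
       ┃      ┃                        ┃  ┃      
       ┗━━━━━━┃                        ┃━━┛      
              ┃                        ┃         
              ┃                        ┃         
              ┗━━━━━━━━━━━━━━━━━━━━━━━━┛         
                                                 


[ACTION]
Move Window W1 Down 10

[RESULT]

       ┃ FileBrowser          ┃The framework moni
       ┠──────────────────────┃                  
       ┃> [-] project/        ┃Ea┌──────────────┐
       ┃    [+] tests/        ┃Th│   Confirm    │
       ┃    server.html       ┃Da│Save before cl│
       ┃    cache.css         ┃Th│[Yes]  No   Ca│
       ┃    types.html        ┃Ea└──────────────┘
       ┃    [+┏━━━━━━━━━━━━━━━┃Data processing pr
       ┃      ┃ FileBrowser   ┃Each component val
       ┃      ┠───────────────┃                  
       ┃      ┃> [-] app/     ┃                  
       ┃      ┃    package.jso┗━━━━━━━━━━━━━━━━━━
       ┃      ┃    cache.c             ┃  ┃      
       ┃      ┃    cache.md            ┃  ┃      
       ┃      ┃    [+] src/            ┃  ┃      
       ┗━━━━━━┃    handler.css         ┃━━┛      
              ┃                        ┃         
              ┃                        ┃         
              ┃                        ┃         
              ┃                        ┃         


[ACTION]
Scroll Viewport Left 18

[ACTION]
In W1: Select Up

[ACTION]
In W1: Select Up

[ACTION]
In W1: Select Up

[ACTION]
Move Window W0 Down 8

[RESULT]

                              ┃The framework moni
                              ┃                  
                              ┃Ea┌──────────────┐
                              ┃Th│   Confirm    │
                              ┃Da│Save before cl│
       ┏━━━━━━━━━━━━━━━━━━━━━━┃Th│[Yes]  No   Ca│
       ┃ FileBrowser          ┃Ea└──────────────┘
       ┠──────┏━━━━━━━━━━━━━━━┃Data processing pr
       ┃> [-] ┃ FileBrowser   ┃Each component val
       ┃    [+┠───────────────┃                  
       ┃    se┃> [-] app/     ┃                  
       ┃    ca┃    package.jso┗━━━━━━━━━━━━━━━━━━
       ┃    ty┃    cache.c             ┃  ┃      
       ┃    [+┃    cache.md            ┃  ┃      
       ┃      ┃    [+] src/            ┃  ┃      
       ┃      ┃    handler.css         ┃  ┃      
       ┃      ┃                        ┃  ┃      
       ┃      ┃                        ┃  ┃      
       ┃      ┃                        ┃  ┃      
       ┃      ┃                        ┃  ┃      


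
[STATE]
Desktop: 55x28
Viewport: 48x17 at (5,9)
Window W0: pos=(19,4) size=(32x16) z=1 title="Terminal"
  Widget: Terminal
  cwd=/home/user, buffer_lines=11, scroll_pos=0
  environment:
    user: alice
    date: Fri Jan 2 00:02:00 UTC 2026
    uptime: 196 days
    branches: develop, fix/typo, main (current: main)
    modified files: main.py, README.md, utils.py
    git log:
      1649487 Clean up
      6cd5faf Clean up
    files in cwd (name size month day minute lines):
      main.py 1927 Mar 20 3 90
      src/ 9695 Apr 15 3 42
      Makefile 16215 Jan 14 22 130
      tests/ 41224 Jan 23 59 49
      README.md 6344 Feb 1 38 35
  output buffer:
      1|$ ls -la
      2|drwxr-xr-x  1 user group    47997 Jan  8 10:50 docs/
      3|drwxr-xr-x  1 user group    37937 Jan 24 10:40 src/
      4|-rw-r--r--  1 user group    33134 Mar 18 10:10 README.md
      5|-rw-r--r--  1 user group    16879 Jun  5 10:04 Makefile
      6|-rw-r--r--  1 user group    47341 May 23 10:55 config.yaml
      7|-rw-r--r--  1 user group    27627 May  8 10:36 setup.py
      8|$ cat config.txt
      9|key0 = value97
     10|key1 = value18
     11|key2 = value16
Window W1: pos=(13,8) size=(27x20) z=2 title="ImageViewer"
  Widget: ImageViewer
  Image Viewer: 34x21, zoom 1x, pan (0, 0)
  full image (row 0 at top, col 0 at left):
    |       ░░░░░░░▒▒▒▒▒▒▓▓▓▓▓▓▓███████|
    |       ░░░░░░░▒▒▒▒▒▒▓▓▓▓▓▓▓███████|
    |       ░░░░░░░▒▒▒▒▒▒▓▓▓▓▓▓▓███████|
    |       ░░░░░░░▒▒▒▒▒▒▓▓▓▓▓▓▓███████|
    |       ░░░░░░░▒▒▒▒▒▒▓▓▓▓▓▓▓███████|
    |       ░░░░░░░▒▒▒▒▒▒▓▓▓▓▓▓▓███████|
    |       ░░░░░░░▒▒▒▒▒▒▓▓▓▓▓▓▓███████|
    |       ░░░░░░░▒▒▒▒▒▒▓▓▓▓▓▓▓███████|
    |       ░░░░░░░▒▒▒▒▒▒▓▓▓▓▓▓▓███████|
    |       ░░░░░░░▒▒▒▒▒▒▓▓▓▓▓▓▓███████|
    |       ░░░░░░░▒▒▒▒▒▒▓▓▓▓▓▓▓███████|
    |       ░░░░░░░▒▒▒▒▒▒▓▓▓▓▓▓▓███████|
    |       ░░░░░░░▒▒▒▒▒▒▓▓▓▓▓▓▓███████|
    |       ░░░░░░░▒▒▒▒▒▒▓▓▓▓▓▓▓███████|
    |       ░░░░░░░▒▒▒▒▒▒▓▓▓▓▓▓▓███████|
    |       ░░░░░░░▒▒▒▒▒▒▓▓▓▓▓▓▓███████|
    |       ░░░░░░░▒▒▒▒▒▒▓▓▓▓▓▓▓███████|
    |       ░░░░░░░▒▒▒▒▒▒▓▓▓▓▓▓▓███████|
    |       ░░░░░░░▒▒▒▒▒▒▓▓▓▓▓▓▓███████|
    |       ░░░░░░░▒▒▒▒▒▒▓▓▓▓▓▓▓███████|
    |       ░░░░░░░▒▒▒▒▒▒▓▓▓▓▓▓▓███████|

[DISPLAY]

        ┃ ImageViewer             ┃roup    37┃  
        ┠─────────────────────────┨roup    33┃  
        ┃       ░░░░░░░▒▒▒▒▒▒▓▓▓▓▓┃roup    16┃  
        ┃       ░░░░░░░▒▒▒▒▒▒▓▓▓▓▓┃roup    47┃  
        ┃       ░░░░░░░▒▒▒▒▒▒▓▓▓▓▓┃roup    27┃  
        ┃       ░░░░░░░▒▒▒▒▒▒▓▓▓▓▓┃          ┃  
        ┃       ░░░░░░░▒▒▒▒▒▒▓▓▓▓▓┃          ┃  
        ┃       ░░░░░░░▒▒▒▒▒▒▓▓▓▓▓┃          ┃  
        ┃       ░░░░░░░▒▒▒▒▒▒▓▓▓▓▓┃          ┃  
        ┃       ░░░░░░░▒▒▒▒▒▒▓▓▓▓▓┃          ┃  
        ┃       ░░░░░░░▒▒▒▒▒▒▓▓▓▓▓┃━━━━━━━━━━┛  
        ┃       ░░░░░░░▒▒▒▒▒▒▓▓▓▓▓┃             
        ┃       ░░░░░░░▒▒▒▒▒▒▓▓▓▓▓┃             
        ┃       ░░░░░░░▒▒▒▒▒▒▓▓▓▓▓┃             
        ┃       ░░░░░░░▒▒▒▒▒▒▓▓▓▓▓┃             
        ┃       ░░░░░░░▒▒▒▒▒▒▓▓▓▓▓┃             
        ┃       ░░░░░░░▒▒▒▒▒▒▓▓▓▓▓┃             


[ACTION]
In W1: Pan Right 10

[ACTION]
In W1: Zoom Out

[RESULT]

        ┃ ImageViewer             ┃roup    37┃  
        ┠─────────────────────────┨roup    33┃  
        ┃░░░░▒▒▒▒▒▒▓▓▓▓▓▓▓███████ ┃roup    16┃  
        ┃░░░░▒▒▒▒▒▒▓▓▓▓▓▓▓███████ ┃roup    47┃  
        ┃░░░░▒▒▒▒▒▒▓▓▓▓▓▓▓███████ ┃roup    27┃  
        ┃░░░░▒▒▒▒▒▒▓▓▓▓▓▓▓███████ ┃          ┃  
        ┃░░░░▒▒▒▒▒▒▓▓▓▓▓▓▓███████ ┃          ┃  
        ┃░░░░▒▒▒▒▒▒▓▓▓▓▓▓▓███████ ┃          ┃  
        ┃░░░░▒▒▒▒▒▒▓▓▓▓▓▓▓███████ ┃          ┃  
        ┃░░░░▒▒▒▒▒▒▓▓▓▓▓▓▓███████ ┃          ┃  
        ┃░░░░▒▒▒▒▒▒▓▓▓▓▓▓▓███████ ┃━━━━━━━━━━┛  
        ┃░░░░▒▒▒▒▒▒▓▓▓▓▓▓▓███████ ┃             
        ┃░░░░▒▒▒▒▒▒▓▓▓▓▓▓▓███████ ┃             
        ┃░░░░▒▒▒▒▒▒▓▓▓▓▓▓▓███████ ┃             
        ┃░░░░▒▒▒▒▒▒▓▓▓▓▓▓▓███████ ┃             
        ┃░░░░▒▒▒▒▒▒▓▓▓▓▓▓▓███████ ┃             
        ┃░░░░▒▒▒▒▒▒▓▓▓▓▓▓▓███████ ┃             


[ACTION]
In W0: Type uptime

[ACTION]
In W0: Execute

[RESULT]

        ┃ ImageViewer             ┃roup    16┃  
        ┠─────────────────────────┨roup    47┃  
        ┃░░░░▒▒▒▒▒▒▓▓▓▓▓▓▓███████ ┃roup    27┃  
        ┃░░░░▒▒▒▒▒▒▓▓▓▓▓▓▓███████ ┃          ┃  
        ┃░░░░▒▒▒▒▒▒▓▓▓▓▓▓▓███████ ┃          ┃  
        ┃░░░░▒▒▒▒▒▒▓▓▓▓▓▓▓███████ ┃          ┃  
        ┃░░░░▒▒▒▒▒▒▓▓▓▓▓▓▓███████ ┃          ┃  
        ┃░░░░▒▒▒▒▒▒▓▓▓▓▓▓▓███████ ┃          ┃  
        ┃░░░░▒▒▒▒▒▒▓▓▓▓▓▓▓███████ ┃          ┃  
        ┃░░░░▒▒▒▒▒▒▓▓▓▓▓▓▓███████ ┃          ┃  
        ┃░░░░▒▒▒▒▒▒▓▓▓▓▓▓▓███████ ┃━━━━━━━━━━┛  
        ┃░░░░▒▒▒▒▒▒▓▓▓▓▓▓▓███████ ┃             
        ┃░░░░▒▒▒▒▒▒▓▓▓▓▓▓▓███████ ┃             
        ┃░░░░▒▒▒▒▒▒▓▓▓▓▓▓▓███████ ┃             
        ┃░░░░▒▒▒▒▒▒▓▓▓▓▓▓▓███████ ┃             
        ┃░░░░▒▒▒▒▒▒▓▓▓▓▓▓▓███████ ┃             
        ┃░░░░▒▒▒▒▒▒▓▓▓▓▓▓▓███████ ┃             


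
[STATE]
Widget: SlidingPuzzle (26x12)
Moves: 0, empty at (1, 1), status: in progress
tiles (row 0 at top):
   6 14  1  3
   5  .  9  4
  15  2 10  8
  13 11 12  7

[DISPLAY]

┌────┬────┬────┬────┐     
│  6 │ 14 │  1 │  3 │     
├────┼────┼────┼────┤     
│  5 │    │  9 │  4 │     
├────┼────┼────┼────┤     
│ 15 │  2 │ 10 │  8 │     
├────┼────┼────┼────┤     
│ 13 │ 11 │ 12 │  7 │     
└────┴────┴────┴────┘     
Moves: 0                  
                          
                          


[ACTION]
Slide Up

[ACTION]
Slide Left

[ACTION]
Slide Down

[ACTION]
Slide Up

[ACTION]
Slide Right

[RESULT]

┌────┬────┬────┬────┐     
│  6 │ 14 │  1 │  3 │     
├────┼────┼────┼────┤     
│  5 │  2 │  9 │  4 │     
├────┼────┼────┼────┤     
│ 15 │    │ 10 │  8 │     
├────┼────┼────┼────┤     
│ 13 │ 11 │ 12 │  7 │     
└────┴────┴────┴────┘     
Moves: 5                  
                          
                          


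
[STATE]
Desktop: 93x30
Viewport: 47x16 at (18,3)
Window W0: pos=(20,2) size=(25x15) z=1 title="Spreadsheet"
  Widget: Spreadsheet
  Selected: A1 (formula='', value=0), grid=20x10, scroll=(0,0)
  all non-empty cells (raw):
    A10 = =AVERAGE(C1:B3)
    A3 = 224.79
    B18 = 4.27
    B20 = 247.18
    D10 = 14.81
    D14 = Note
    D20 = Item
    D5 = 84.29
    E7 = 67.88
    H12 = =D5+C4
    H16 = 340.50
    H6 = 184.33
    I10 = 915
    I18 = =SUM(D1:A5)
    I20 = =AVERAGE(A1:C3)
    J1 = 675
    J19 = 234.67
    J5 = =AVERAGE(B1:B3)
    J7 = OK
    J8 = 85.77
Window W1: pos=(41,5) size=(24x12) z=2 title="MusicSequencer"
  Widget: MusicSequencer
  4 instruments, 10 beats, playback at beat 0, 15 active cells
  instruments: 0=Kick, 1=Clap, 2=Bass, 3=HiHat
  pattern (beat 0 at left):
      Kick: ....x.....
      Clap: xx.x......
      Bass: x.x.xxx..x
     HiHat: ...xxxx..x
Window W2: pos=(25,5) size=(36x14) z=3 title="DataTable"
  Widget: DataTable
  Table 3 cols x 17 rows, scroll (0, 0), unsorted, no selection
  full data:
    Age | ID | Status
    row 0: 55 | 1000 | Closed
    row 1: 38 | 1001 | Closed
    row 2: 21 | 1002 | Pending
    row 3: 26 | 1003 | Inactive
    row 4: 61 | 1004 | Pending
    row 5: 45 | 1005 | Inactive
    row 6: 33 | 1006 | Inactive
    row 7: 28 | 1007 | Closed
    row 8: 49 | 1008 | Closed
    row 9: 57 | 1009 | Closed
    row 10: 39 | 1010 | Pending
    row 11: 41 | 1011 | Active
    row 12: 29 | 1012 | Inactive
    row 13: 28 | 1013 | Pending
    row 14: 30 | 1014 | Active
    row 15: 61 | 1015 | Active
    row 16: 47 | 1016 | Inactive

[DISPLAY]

  ┃ Spreadsheet           ┃                    
  ┠───────────────────────┨                    
  ┃A1: ┏━━━━━━━━━━━━━━━━━━━━━━━━━━━━━━━━━━┓━━━┓
  ┃    ┃ DataTable                        ┃   ┃
  ┃----┠──────────────────────────────────┨───┨
  ┃  1 ┃Age│ID  │Status                   ┃   ┃
  ┃  2 ┃───┼────┼────────                 ┃   ┃
  ┃  3 ┃55 │1000│Closed                   ┃   ┃
  ┃  4 ┃38 │1001│Closed                   ┃   ┃
  ┃  5 ┃21 │1002│Pending                  ┃   ┃
  ┃  6 ┃26 │1003│Inactive                 ┃   ┃
  ┃  7 ┃61 │1004│Pending                  ┃   ┃
  ┃  8 ┃45 │1005│Inactive                 ┃   ┃
  ┗━━━━┃33 │1006│Inactive                 ┃━━━┛
       ┃28 │1007│Closed                   ┃    
       ┗━━━━━━━━━━━━━━━━━━━━━━━━━━━━━━━━━━┛    


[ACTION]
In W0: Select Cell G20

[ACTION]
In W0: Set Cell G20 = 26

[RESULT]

  ┃ Spreadsheet           ┃                    
  ┠───────────────────────┨                    
  ┃G20:┏━━━━━━━━━━━━━━━━━━━━━━━━━━━━━━━━━━┓━━━┓
  ┃    ┃ DataTable                        ┃   ┃
  ┃----┠──────────────────────────────────┨───┨
  ┃  1 ┃Age│ID  │Status                   ┃   ┃
  ┃  2 ┃───┼────┼────────                 ┃   ┃
  ┃  3 ┃55 │1000│Closed                   ┃   ┃
  ┃  4 ┃38 │1001│Closed                   ┃   ┃
  ┃  5 ┃21 │1002│Pending                  ┃   ┃
  ┃  6 ┃26 │1003│Inactive                 ┃   ┃
  ┃  7 ┃61 │1004│Pending                  ┃   ┃
  ┃  8 ┃45 │1005│Inactive                 ┃   ┃
  ┗━━━━┃33 │1006│Inactive                 ┃━━━┛
       ┃28 │1007│Closed                   ┃    
       ┗━━━━━━━━━━━━━━━━━━━━━━━━━━━━━━━━━━┛    


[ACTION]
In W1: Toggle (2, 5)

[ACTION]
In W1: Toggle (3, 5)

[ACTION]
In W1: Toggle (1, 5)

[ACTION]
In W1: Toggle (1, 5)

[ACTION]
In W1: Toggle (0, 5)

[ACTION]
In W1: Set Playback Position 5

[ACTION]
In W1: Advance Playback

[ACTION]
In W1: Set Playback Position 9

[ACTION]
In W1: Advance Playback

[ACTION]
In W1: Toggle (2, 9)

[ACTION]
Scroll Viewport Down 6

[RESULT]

  ┃  2 ┃───┼────┼────────                 ┃   ┃
  ┃  3 ┃55 │1000│Closed                   ┃   ┃
  ┃  4 ┃38 │1001│Closed                   ┃   ┃
  ┃  5 ┃21 │1002│Pending                  ┃   ┃
  ┃  6 ┃26 │1003│Inactive                 ┃   ┃
  ┃  7 ┃61 │1004│Pending                  ┃   ┃
  ┃  8 ┃45 │1005│Inactive                 ┃   ┃
  ┗━━━━┃33 │1006│Inactive                 ┃━━━┛
       ┃28 │1007│Closed                   ┃    
       ┗━━━━━━━━━━━━━━━━━━━━━━━━━━━━━━━━━━┛    
                                               
                                               
                                               
                                               
                                               
                                               


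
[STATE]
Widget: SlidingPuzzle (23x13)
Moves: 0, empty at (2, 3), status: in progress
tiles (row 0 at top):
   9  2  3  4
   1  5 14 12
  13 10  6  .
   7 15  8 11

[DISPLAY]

┌────┬────┬────┬────┐  
│  9 │  2 │  3 │  4 │  
├────┼────┼────┼────┤  
│  1 │  5 │ 14 │ 12 │  
├────┼────┼────┼────┤  
│ 13 │ 10 │  6 │    │  
├────┼────┼────┼────┤  
│  7 │ 15 │  8 │ 11 │  
└────┴────┴────┴────┘  
Moves: 0               
                       
                       
                       


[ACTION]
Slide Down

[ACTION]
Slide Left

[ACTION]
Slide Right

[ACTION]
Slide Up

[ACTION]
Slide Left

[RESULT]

┌────┬────┬────┬────┐  
│  9 │  2 │  3 │  4 │  
├────┼────┼────┼────┤  
│  1 │  5 │  6 │ 14 │  
├────┼────┼────┼────┤  
│ 13 │ 10 │ 12 │    │  
├────┼────┼────┼────┤  
│  7 │ 15 │  8 │ 11 │  
└────┴────┴────┴────┘  
Moves: 4               
                       
                       
                       


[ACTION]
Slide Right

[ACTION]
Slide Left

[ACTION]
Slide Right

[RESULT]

┌────┬────┬────┬────┐  
│  9 │  2 │  3 │  4 │  
├────┼────┼────┼────┤  
│  1 │  5 │  6 │ 14 │  
├────┼────┼────┼────┤  
│ 13 │ 10 │    │ 12 │  
├────┼────┼────┼────┤  
│  7 │ 15 │  8 │ 11 │  
└────┴────┴────┴────┘  
Moves: 7               
                       
                       
                       


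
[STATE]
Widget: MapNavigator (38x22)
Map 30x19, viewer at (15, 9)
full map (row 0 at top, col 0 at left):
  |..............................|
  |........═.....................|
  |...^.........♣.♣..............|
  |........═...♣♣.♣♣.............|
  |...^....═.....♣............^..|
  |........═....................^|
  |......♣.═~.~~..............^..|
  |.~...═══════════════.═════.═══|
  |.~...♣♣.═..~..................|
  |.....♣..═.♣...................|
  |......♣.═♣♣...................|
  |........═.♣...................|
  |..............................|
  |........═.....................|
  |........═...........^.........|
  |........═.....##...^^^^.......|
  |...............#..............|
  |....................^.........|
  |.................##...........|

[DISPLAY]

                                      
                                      
    ..............................    
    ........═.....................    
    ...^.........♣.♣..............    
    ........═...♣♣.♣♣.............    
    ...^....═.....♣............^..    
    ........═....................^    
    ......♣.═~.~~..............^..    
    .~...═══════════════.═════.═══    
    .~...♣♣.═..~..................    
    .....♣..═.♣....@..............    
    ......♣.═♣♣...................    
    ........═.♣...................    
    ..............................    
    ........═.....................    
    ........═...........^.........    
    ........═.....##...^^^^.......    
    ...............#..............    
    ....................^.........    
    .................##...........    
                                      


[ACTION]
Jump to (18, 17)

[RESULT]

 ......♣.═~.~~..............^..       
 .~...═══════════════.═════.═══       
 .~...♣♣.═..~..................       
 .....♣..═.♣...................       
 ......♣.═♣♣...................       
 ........═.♣...................       
 ..............................       
 ........═.....................       
 ........═...........^.........       
 ........═.....##...^^^^.......       
 ...............#..............       
 ..................@.^.........       
 .................##...........       
                                      
                                      
                                      
                                      
                                      
                                      
                                      
                                      
                                      


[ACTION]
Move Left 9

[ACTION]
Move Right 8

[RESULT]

  ......♣.═~.~~..............^..      
  .~...═══════════════.═════.═══      
  .~...♣♣.═..~..................      
  .....♣..═.♣...................      
  ......♣.═♣♣...................      
  ........═.♣...................      
  ..............................      
  ........═.....................      
  ........═...........^.........      
  ........═.....##...^^^^.......      
  ...............#..............      
  .................@..^.........      
  .................##...........      
                                      
                                      
                                      
                                      
                                      
                                      
                                      
                                      
                                      


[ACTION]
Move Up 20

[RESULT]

                                      
                                      
                                      
                                      
                                      
                                      
                                      
                                      
                                      
                                      
                                      
  .................@............      
  ........═.....................      
  ...^.........♣.♣..............      
  ........═...♣♣.♣♣.............      
  ...^....═.....♣............^..      
  ........═....................^      
  ......♣.═~.~~..............^..      
  .~...═══════════════.═════.═══      
  .~...♣♣.═..~..................      
  .....♣..═.♣...................      
  ......♣.═♣♣...................      


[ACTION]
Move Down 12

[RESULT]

  ........═.....................      
  ...^.........♣.♣..............      
  ........═...♣♣.♣♣.............      
  ...^....═.....♣............^..      
  ........═....................^      
  ......♣.═~.~~..............^..      
  .~...═══════════════.═════.═══      
  .~...♣♣.═..~..................      
  .....♣..═.♣...................      
  ......♣.═♣♣...................      
  ........═.♣...................      
  .................@............      
  ........═.....................      
  ........═...........^.........      
  ........═.....##...^^^^.......      
  ...............#..............      
  ....................^.........      
  .................##...........      
                                      
                                      
                                      
                                      
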